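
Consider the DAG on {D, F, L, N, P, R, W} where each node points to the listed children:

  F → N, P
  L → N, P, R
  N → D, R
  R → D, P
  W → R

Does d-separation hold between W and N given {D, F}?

No

6 paths connect W and N; each must be blocked for d-separation to hold:
Path 1: W → R ← L → P ← F → N
  P is a collider here and neither P nor any of its descendants is conditioned on, so the collider stays closed — the path is blocked at P.
Path 2: W → R ← L → N
  R is a collider and its descendant D is conditioned on, which opens it; L is a fork and L is not conditioned on — no node blocks this path, so it is active.
Path 3: W → R → P ← L → N
  P is a collider here and neither P nor any of its descendants is conditioned on, so the collider stays closed — the path is blocked at P.
Path 4: W → R → P ← F → N
  P is a collider here and neither P nor any of its descendants is conditioned on, so the collider stays closed — the path is blocked at P.
Path 5: W → R → D ← N
  R is a chain and R is not conditioned on; D is a collider and D is conditioned on, which opens it — no node blocks this path, so it is active.
Path 6: W → R ← N
  R is a collider and its descendant D is conditioned on, which opens it — no node blocks this path, so it is active.
At least one path is unblocked, so d-separation fails.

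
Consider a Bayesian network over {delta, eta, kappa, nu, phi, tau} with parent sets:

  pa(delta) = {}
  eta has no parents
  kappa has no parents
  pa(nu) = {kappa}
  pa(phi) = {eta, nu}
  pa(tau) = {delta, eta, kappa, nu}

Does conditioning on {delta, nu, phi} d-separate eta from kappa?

There are 4 undirected paths between eta and kappa; checking each against the conditioning set {delta, nu, phi}:
Path 1: eta → phi ← nu → tau ← kappa
  nu is a fork here and nu is conditioned on, so the path is blocked at nu.
Path 2: eta → phi ← nu ← kappa
  nu is a chain here and nu is conditioned on, so the path is blocked at nu.
Path 3: eta → tau ← nu ← kappa
  tau is a collider here and neither tau nor any of its descendants is conditioned on, so the collider stays closed — the path is blocked at tau.
Path 4: eta → tau ← kappa
  tau is a collider here and neither tau nor any of its descendants is conditioned on, so the collider stays closed — the path is blocked at tau.
All paths are blocked; eta ⊥ kappa | {delta, nu, phi} holds.

Yes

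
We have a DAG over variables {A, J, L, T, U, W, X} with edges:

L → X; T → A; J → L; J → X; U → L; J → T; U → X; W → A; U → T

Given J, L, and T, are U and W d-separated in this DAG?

Yes — U and W are d-separated given {J, L, T}.

5 paths connect U and W; each must be blocked for d-separation to hold:
Path 1: U → L ← J → T → A ← W
  J is a fork here and J is conditioned on, so the path is blocked at J.
Path 2: U → L → X ← J → T → A ← W
  L is a chain here and L is conditioned on, so the path is blocked at L.
Path 3: U → T → A ← W
  T is a chain here and T is conditioned on, so the path is blocked at T.
Path 4: U → X ← L ← J → T → A ← W
  X is a collider here and neither X nor any of its descendants is conditioned on, so the collider stays closed — the path is blocked at X.
Path 5: U → X ← J → T → A ← W
  X is a collider here and neither X nor any of its descendants is conditioned on, so the collider stays closed — the path is blocked at X.
Since every path is blocked, d-separation holds.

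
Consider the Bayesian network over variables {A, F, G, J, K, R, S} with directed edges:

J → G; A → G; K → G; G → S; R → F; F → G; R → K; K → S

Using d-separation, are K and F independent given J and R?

Yes

3 paths connect K and F; each must be blocked for d-separation to hold:
Path 1: K ← R → F
  R is a fork here and R is conditioned on, so the path is blocked at R.
Path 2: K → G ← F
  G is a collider here and neither G nor any of its descendants is conditioned on, so the collider stays closed — the path is blocked at G.
Path 3: K → S ← G ← F
  S is a collider here and neither S nor any of its descendants is conditioned on, so the collider stays closed — the path is blocked at S.
All paths are blocked; K ⊥ F | {J, R} holds.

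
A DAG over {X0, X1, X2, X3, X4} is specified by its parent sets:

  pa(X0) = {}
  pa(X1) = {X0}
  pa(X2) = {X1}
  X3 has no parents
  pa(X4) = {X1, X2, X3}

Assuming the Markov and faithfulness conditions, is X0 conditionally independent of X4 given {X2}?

There are 2 undirected paths between X0 and X4; checking each against the conditioning set {X2}:
Path 1: X0 → X1 → X4
  X1 is a chain and X1 is not conditioned on — no node blocks this path, so it is active.
Path 2: X0 → X1 → X2 → X4
  X2 is a chain here and X2 is conditioned on, so the path is blocked at X2.
Because an active path exists, X0 and X4 are not d-separated.

No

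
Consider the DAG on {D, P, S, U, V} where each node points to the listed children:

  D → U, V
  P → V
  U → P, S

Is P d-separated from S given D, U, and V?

There are 2 undirected paths between P and S; checking each against the conditioning set {D, U, V}:
Path 1: P → V ← D → U → S
  D is a fork here and D is conditioned on, so the path is blocked at D.
Path 2: P ← U → S
  U is a fork here and U is conditioned on, so the path is blocked at U.
Since every path is blocked, d-separation holds.

Yes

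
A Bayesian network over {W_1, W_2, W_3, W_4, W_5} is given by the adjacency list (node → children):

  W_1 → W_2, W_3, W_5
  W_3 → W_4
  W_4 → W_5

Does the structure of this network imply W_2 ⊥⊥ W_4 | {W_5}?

No — W_2 and W_4 are not d-separated given {W_5}.

There are 2 undirected paths between W_2 and W_4; checking each against the conditioning set {W_5}:
  1. W_2 ← W_1 → W_3 → W_4 — W_1:fork[open]; W_3:chain[open] ⇒ active
  2. W_2 ← W_1 → W_5 ← W_4 — W_1:fork[open]; W_5:collider[open] ⇒ active
At least one path is unblocked, so d-separation fails.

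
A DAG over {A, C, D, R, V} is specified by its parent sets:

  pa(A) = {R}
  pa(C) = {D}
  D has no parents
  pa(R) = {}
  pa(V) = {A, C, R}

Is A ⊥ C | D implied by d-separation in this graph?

We examine all 2 paths between A and C:
Path 1: A ← R → V ← C
  V is a collider here and neither V nor any of its descendants is conditioned on, so the collider stays closed — the path is blocked at V.
Path 2: A → V ← C
  V is a collider here and neither V nor any of its descendants is conditioned on, so the collider stays closed — the path is blocked at V.
Since every path is blocked, d-separation holds.

Yes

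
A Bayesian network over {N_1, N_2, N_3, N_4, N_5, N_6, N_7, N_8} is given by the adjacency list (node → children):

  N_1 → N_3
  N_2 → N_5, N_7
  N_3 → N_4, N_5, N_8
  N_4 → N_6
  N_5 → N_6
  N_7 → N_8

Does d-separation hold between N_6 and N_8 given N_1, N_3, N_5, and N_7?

4 paths connect N_6 and N_8; each must be blocked for d-separation to hold:
Path 1: N_6 ← N_5 ← N_2 → N_7 → N_8
  N_5 is a chain here and N_5 is conditioned on, so the path is blocked at N_5.
Path 2: N_6 ← N_5 ← N_3 → N_8
  N_5 is a chain here and N_5 is conditioned on, so the path is blocked at N_5.
Path 3: N_6 ← N_4 ← N_3 → N_8
  N_3 is a fork here and N_3 is conditioned on, so the path is blocked at N_3.
Path 4: N_6 ← N_4 ← N_3 → N_5 ← N_2 → N_7 → N_8
  N_3 is a fork here and N_3 is conditioned on, so the path is blocked at N_3.
Since every path is blocked, d-separation holds.

Yes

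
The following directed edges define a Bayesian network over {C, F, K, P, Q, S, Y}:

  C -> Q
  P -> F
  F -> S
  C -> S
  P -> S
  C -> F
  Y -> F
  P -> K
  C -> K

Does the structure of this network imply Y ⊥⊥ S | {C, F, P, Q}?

We examine all 5 paths between Y and S:
  1. Y → F ← C → K ← P → S — F:collider[open]; C:fork[blocks]; K:collider[blocks]; P:fork[blocks] ⇒ blocked
  2. Y → F ← C → S — F:collider[open]; C:fork[blocks] ⇒ blocked
  3. Y → F ← P → K ← C → S — F:collider[open]; P:fork[blocks]; K:collider[blocks]; C:fork[blocks] ⇒ blocked
  4. Y → F ← P → S — F:collider[open]; P:fork[blocks] ⇒ blocked
  5. Y → F → S — F:chain[blocks] ⇒ blocked
All paths are blocked; Y ⊥ S | {C, F, P, Q} holds.

Yes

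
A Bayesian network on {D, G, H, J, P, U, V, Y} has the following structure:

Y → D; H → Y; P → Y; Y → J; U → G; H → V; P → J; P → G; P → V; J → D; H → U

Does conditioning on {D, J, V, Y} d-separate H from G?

5 paths connect H and G; each must be blocked for d-separation to hold:
  1. H → U → G — U:chain[open] ⇒ active
  2. H → Y ← P → G — Y:collider[open]; P:fork[open] ⇒ active
  3. H → Y → D ← J ← P → G — Y:chain[blocks]; D:collider[open]; J:chain[blocks]; P:fork[open] ⇒ blocked
  4. H → Y → J ← P → G — Y:chain[blocks]; J:collider[open]; P:fork[open] ⇒ blocked
  5. H → V ← P → G — V:collider[open]; P:fork[open] ⇒ active
Because an active path exists, H and G are not d-separated.

No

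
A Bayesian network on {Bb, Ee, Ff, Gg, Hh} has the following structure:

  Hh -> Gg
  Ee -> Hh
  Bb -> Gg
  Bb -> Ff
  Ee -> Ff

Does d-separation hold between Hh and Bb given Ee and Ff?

There are 2 undirected paths between Hh and Bb; checking each against the conditioning set {Ee, Ff}:
  1. Hh ← Ee → Ff ← Bb — Ee:fork[blocks]; Ff:collider[open] ⇒ blocked
  2. Hh → Gg ← Bb — Gg:collider[blocks] ⇒ blocked
Every path is blocked, so Hh and Bb are d-separated given {Ee, Ff}.

Yes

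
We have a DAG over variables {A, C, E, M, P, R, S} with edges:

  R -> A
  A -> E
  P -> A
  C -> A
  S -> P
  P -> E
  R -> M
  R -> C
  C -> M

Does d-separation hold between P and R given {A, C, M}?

6 paths connect P and R; each must be blocked for d-separation to hold:
  1. P → E ← A ← R — E:collider[blocks]; A:chain[blocks] ⇒ blocked
  2. P → E ← A ← C ← R — E:collider[blocks]; A:chain[blocks]; C:chain[blocks] ⇒ blocked
  3. P → E ← A ← C → M ← R — E:collider[blocks]; A:chain[blocks]; C:fork[blocks]; M:collider[open] ⇒ blocked
  4. P → A ← R — A:collider[open] ⇒ active
  5. P → A ← C ← R — A:collider[open]; C:chain[blocks] ⇒ blocked
  6. P → A ← C → M ← R — A:collider[open]; C:fork[blocks]; M:collider[open] ⇒ blocked
Since the path P → A ← R is active, P and R are not d-separated given {A, C, M}.

No — P and R are not d-separated given {A, C, M}.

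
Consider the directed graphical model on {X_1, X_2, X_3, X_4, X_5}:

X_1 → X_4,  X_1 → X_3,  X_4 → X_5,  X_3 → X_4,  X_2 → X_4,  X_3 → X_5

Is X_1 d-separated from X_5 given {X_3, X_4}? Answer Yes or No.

Yes — X_1 and X_5 are d-separated given {X_3, X_4}.

4 paths connect X_1 and X_5; each must be blocked for d-separation to hold:
Path 1: X_1 → X_3 → X_5
  X_3 is a chain here and X_3 is conditioned on, so the path is blocked at X_3.
Path 2: X_1 → X_3 → X_4 → X_5
  X_3 is a chain here and X_3 is conditioned on, so the path is blocked at X_3.
Path 3: X_1 → X_4 ← X_3 → X_5
  X_3 is a fork here and X_3 is conditioned on, so the path is blocked at X_3.
Path 4: X_1 → X_4 → X_5
  X_4 is a chain here and X_4 is conditioned on, so the path is blocked at X_4.
Since every path is blocked, d-separation holds.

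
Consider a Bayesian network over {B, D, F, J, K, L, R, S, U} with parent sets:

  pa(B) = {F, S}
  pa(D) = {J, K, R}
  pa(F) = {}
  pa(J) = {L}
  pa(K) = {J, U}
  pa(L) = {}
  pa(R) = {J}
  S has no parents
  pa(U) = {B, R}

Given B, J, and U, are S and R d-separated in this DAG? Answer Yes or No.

Yes — S and R are d-separated given {B, J, U}.

There are 5 undirected paths between S and R; checking each against the conditioning set {B, J, U}:
Path 1: S → B → U ← R
  B is a chain here and B is conditioned on, so the path is blocked at B.
Path 2: S → B → U → K → D ← R
  B is a chain here and B is conditioned on, so the path is blocked at B.
Path 3: S → B → U → K → D ← J → R
  B is a chain here and B is conditioned on, so the path is blocked at B.
Path 4: S → B → U → K ← J → D ← R
  B is a chain here and B is conditioned on, so the path is blocked at B.
Path 5: S → B → U → K ← J → R
  B is a chain here and B is conditioned on, so the path is blocked at B.
Every path is blocked, so S and R are d-separated given {B, J, U}.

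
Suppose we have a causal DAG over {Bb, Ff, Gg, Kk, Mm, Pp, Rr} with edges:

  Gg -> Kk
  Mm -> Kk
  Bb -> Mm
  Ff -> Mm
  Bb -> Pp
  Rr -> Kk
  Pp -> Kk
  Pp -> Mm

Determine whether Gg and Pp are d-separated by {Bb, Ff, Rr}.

There are 3 undirected paths between Gg and Pp; checking each against the conditioning set {Bb, Ff, Rr}:
  1. Gg → Kk ← Pp — Kk:collider[blocks] ⇒ blocked
  2. Gg → Kk ← Mm ← Pp — Kk:collider[blocks]; Mm:chain[open] ⇒ blocked
  3. Gg → Kk ← Mm ← Bb → Pp — Kk:collider[blocks]; Mm:chain[open]; Bb:fork[blocks] ⇒ blocked
Every path is blocked, so Gg and Pp are d-separated given {Bb, Ff, Rr}.

Yes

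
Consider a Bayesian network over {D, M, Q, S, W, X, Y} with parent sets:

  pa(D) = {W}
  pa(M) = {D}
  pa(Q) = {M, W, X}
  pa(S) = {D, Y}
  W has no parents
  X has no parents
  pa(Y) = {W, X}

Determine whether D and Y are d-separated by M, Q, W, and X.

There are 5 undirected paths between D and Y; checking each against the conditioning set {M, Q, W, X}:
  1. D ← W → Q ← X → Y — W:fork[blocks]; Q:collider[open]; X:fork[blocks] ⇒ blocked
  2. D ← W → Y — W:fork[blocks] ⇒ blocked
  3. D → S ← Y — S:collider[blocks] ⇒ blocked
  4. D → M → Q ← X → Y — M:chain[blocks]; Q:collider[open]; X:fork[blocks] ⇒ blocked
  5. D → M → Q ← W → Y — M:chain[blocks]; Q:collider[open]; W:fork[blocks] ⇒ blocked
Every path is blocked, so D and Y are d-separated given {M, Q, W, X}.

Yes — D and Y are d-separated given {M, Q, W, X}.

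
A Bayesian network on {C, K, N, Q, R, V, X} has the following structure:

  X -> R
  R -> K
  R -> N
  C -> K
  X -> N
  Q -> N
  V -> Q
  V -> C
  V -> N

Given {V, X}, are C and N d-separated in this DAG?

4 paths connect C and N; each must be blocked for d-separation to hold:
Path 1: C ← V → N
  V is a fork here and V is conditioned on, so the path is blocked at V.
Path 2: C ← V → Q → N
  V is a fork here and V is conditioned on, so the path is blocked at V.
Path 3: C → K ← R → N
  K is a collider here and neither K nor any of its descendants is conditioned on, so the collider stays closed — the path is blocked at K.
Path 4: C → K ← R ← X → N
  K is a collider here and neither K nor any of its descendants is conditioned on, so the collider stays closed — the path is blocked at K.
Since every path is blocked, d-separation holds.

Yes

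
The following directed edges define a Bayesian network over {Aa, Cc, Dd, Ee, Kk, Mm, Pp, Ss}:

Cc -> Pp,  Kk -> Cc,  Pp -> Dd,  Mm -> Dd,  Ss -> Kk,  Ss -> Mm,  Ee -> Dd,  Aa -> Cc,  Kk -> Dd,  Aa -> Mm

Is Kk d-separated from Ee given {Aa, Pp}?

Enumerating the 5 paths from Kk to Ee and testing each for blocking by {Aa, Pp}:
Path 1: Kk → Dd ← Ee
  Dd is a collider here and neither Dd nor any of its descendants is conditioned on, so the collider stays closed — the path is blocked at Dd.
Path 2: Kk → Cc ← Aa → Mm → Dd ← Ee
  Aa is a fork here and Aa is conditioned on, so the path is blocked at Aa.
Path 3: Kk → Cc → Pp → Dd ← Ee
  Pp is a chain here and Pp is conditioned on, so the path is blocked at Pp.
Path 4: Kk ← Ss → Mm ← Aa → Cc → Pp → Dd ← Ee
  Mm is a collider here and neither Mm nor any of its descendants is conditioned on, so the collider stays closed — the path is blocked at Mm.
Path 5: Kk ← Ss → Mm → Dd ← Ee
  Dd is a collider here and neither Dd nor any of its descendants is conditioned on, so the collider stays closed — the path is blocked at Dd.
All paths are blocked; Kk ⊥ Ee | {Aa, Pp} holds.

Yes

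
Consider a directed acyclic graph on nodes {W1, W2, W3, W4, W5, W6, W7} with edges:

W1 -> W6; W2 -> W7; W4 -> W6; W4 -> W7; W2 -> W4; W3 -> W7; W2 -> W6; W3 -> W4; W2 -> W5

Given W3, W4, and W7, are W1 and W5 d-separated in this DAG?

4 paths connect W1 and W5; each must be blocked for d-separation to hold:
Path 1: W1 → W6 ← W2 → W5
  W6 is a collider here and neither W6 nor any of its descendants is conditioned on, so the collider stays closed — the path is blocked at W6.
Path 2: W1 → W6 ← W4 ← W2 → W5
  W6 is a collider here and neither W6 nor any of its descendants is conditioned on, so the collider stays closed — the path is blocked at W6.
Path 3: W1 → W6 ← W4 → W7 ← W2 → W5
  W6 is a collider here and neither W6 nor any of its descendants is conditioned on, so the collider stays closed — the path is blocked at W6.
Path 4: W1 → W6 ← W4 ← W3 → W7 ← W2 → W5
  W6 is a collider here and neither W6 nor any of its descendants is conditioned on, so the collider stays closed — the path is blocked at W6.
Since every path is blocked, d-separation holds.

Yes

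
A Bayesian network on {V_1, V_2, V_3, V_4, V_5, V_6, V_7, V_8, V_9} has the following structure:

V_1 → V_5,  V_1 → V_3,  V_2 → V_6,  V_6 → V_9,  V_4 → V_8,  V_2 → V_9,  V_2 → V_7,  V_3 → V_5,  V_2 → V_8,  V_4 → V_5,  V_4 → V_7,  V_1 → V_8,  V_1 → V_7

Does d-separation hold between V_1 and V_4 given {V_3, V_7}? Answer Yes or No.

There are 6 undirected paths between V_1 and V_4; checking each against the conditioning set {V_3, V_7}:
  1. V_1 → V_3 → V_5 ← V_4 — V_3:chain[blocks]; V_5:collider[blocks] ⇒ blocked
  2. V_1 → V_7 ← V_4 — V_7:collider[open] ⇒ active
  3. V_1 → V_7 ← V_2 → V_8 ← V_4 — V_7:collider[open]; V_2:fork[open]; V_8:collider[blocks] ⇒ blocked
  4. V_1 → V_5 ← V_4 — V_5:collider[blocks] ⇒ blocked
  5. V_1 → V_8 ← V_4 — V_8:collider[blocks] ⇒ blocked
  6. V_1 → V_8 ← V_2 → V_7 ← V_4 — V_8:collider[blocks]; V_2:fork[open]; V_7:collider[open] ⇒ blocked
Because an active path exists, V_1 and V_4 are not d-separated.

No — V_1 and V_4 are not d-separated given {V_3, V_7}.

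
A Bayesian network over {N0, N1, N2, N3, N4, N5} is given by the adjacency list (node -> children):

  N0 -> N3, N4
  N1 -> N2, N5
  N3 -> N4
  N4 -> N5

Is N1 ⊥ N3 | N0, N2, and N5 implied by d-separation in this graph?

No

Enumerating the 2 paths from N1 to N3 and testing each for blocking by {N0, N2, N5}:
Path 1: N1 → N5 ← N4 ← N3
  N5 is a collider and N5 is conditioned on, which opens it; N4 is a chain and N4 is not conditioned on — no node blocks this path, so it is active.
Path 2: N1 → N5 ← N4 ← N0 → N3
  N0 is a fork here and N0 is conditioned on, so the path is blocked at N0.
At least one path is unblocked, so d-separation fails.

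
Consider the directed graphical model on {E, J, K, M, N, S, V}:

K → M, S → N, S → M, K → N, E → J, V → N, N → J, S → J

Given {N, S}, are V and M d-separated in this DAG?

We examine all 3 paths between V and M:
  1. V → N → J ← S → M — N:chain[blocks]; J:collider[blocks]; S:fork[blocks] ⇒ blocked
  2. V → N ← S → M — N:collider[open]; S:fork[blocks] ⇒ blocked
  3. V → N ← K → M — N:collider[open]; K:fork[open] ⇒ active
At least one path is unblocked, so d-separation fails.

No — V and M are not d-separated given {N, S}.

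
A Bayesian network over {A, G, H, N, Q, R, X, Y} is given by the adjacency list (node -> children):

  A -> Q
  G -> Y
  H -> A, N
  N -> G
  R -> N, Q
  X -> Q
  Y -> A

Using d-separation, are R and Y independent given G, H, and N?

Yes

4 paths connect R and Y; each must be blocked for d-separation to hold:
Path 1: R → N → G → Y
  N is a chain here and N is conditioned on, so the path is blocked at N.
Path 2: R → N ← H → A ← Y
  H is a fork here and H is conditioned on, so the path is blocked at H.
Path 3: R → Q ← A ← Y
  Q is a collider here and neither Q nor any of its descendants is conditioned on, so the collider stays closed — the path is blocked at Q.
Path 4: R → Q ← A ← H → N → G → Y
  Q is a collider here and neither Q nor any of its descendants is conditioned on, so the collider stays closed — the path is blocked at Q.
Since every path is blocked, d-separation holds.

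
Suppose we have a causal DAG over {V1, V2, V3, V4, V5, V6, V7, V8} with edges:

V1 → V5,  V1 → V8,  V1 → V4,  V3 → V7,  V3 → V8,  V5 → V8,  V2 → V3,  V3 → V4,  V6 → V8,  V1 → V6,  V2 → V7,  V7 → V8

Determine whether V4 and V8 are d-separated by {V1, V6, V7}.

No — V4 and V8 are not d-separated given {V1, V6, V7}.

We examine all 6 paths between V4 and V8:
Path 1: V4 ← V3 ← V2 → V7 → V8
  V7 is a chain here and V7 is conditioned on, so the path is blocked at V7.
Path 2: V4 ← V3 → V8
  V3 is a fork and V3 is not conditioned on — no node blocks this path, so it is active.
Path 3: V4 ← V3 → V7 → V8
  V7 is a chain here and V7 is conditioned on, so the path is blocked at V7.
Path 4: V4 ← V1 → V5 → V8
  V1 is a fork here and V1 is conditioned on, so the path is blocked at V1.
Path 5: V4 ← V1 → V6 → V8
  V1 is a fork here and V1 is conditioned on, so the path is blocked at V1.
Path 6: V4 ← V1 → V8
  V1 is a fork here and V1 is conditioned on, so the path is blocked at V1.
Since the path V4 ← V3 → V8 is active, V4 and V8 are not d-separated given {V1, V6, V7}.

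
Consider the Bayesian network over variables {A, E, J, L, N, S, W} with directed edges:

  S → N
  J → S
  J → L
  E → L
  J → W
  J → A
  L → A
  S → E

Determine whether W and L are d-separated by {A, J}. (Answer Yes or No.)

Yes

3 paths connect W and L; each must be blocked for d-separation to hold:
  1. W ← J → S → E → L — J:fork[blocks]; S:chain[open]; E:chain[open] ⇒ blocked
  2. W ← J → L — J:fork[blocks] ⇒ blocked
  3. W ← J → A ← L — J:fork[blocks]; A:collider[open] ⇒ blocked
Since every path is blocked, d-separation holds.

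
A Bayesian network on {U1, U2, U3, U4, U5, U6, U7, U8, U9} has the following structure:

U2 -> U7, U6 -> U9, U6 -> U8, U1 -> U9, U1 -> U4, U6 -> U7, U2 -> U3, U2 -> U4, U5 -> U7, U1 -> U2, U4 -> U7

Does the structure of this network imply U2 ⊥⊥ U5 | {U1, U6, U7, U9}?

No

We examine all 5 paths between U2 and U5:
Path 1: U2 → U4 ← U1 → U9 ← U6 → U7 ← U5
  U1 is a fork here and U1 is conditioned on, so the path is blocked at U1.
Path 2: U2 → U4 → U7 ← U5
  U4 is a chain and U4 is not conditioned on; U7 is a collider and U7 is conditioned on, which opens it — no node blocks this path, so it is active.
Path 3: U2 ← U1 → U4 → U7 ← U5
  U1 is a fork here and U1 is conditioned on, so the path is blocked at U1.
Path 4: U2 ← U1 → U9 ← U6 → U7 ← U5
  U1 is a fork here and U1 is conditioned on, so the path is blocked at U1.
Path 5: U2 → U7 ← U5
  U7 is a collider and U7 is conditioned on, which opens it — no node blocks this path, so it is active.
At least one path is unblocked, so d-separation fails.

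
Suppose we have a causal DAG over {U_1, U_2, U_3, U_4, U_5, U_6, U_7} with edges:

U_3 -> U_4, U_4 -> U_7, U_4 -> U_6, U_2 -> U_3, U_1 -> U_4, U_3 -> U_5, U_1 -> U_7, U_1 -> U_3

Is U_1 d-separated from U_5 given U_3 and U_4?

We examine all 3 paths between U_1 and U_5:
Path 1: U_1 → U_4 ← U_3 → U_5
  U_3 is a fork here and U_3 is conditioned on, so the path is blocked at U_3.
Path 2: U_1 → U_7 ← U_4 ← U_3 → U_5
  U_7 is a collider here and neither U_7 nor any of its descendants is conditioned on, so the collider stays closed — the path is blocked at U_7.
Path 3: U_1 → U_3 → U_5
  U_3 is a chain here and U_3 is conditioned on, so the path is blocked at U_3.
All paths are blocked; U_1 ⊥ U_5 | {U_3, U_4} holds.

Yes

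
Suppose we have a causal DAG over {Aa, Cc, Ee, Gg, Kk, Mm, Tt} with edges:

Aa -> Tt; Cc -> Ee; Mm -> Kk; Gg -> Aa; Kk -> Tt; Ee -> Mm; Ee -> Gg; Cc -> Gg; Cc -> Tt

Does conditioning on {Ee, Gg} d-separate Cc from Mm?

There are 6 undirected paths between Cc and Mm; checking each against the conditioning set {Ee, Gg}:
Path 1: Cc → Gg → Aa → Tt ← Kk ← Mm
  Gg is a chain here and Gg is conditioned on, so the path is blocked at Gg.
Path 2: Cc → Gg ← Ee → Mm
  Ee is a fork here and Ee is conditioned on, so the path is blocked at Ee.
Path 3: Cc → Tt ← Aa ← Gg ← Ee → Mm
  Tt is a collider here and neither Tt nor any of its descendants is conditioned on, so the collider stays closed — the path is blocked at Tt.
Path 4: Cc → Tt ← Kk ← Mm
  Tt is a collider here and neither Tt nor any of its descendants is conditioned on, so the collider stays closed — the path is blocked at Tt.
Path 5: Cc → Ee → Gg → Aa → Tt ← Kk ← Mm
  Ee is a chain here and Ee is conditioned on, so the path is blocked at Ee.
Path 6: Cc → Ee → Mm
  Ee is a chain here and Ee is conditioned on, so the path is blocked at Ee.
Since every path is blocked, d-separation holds.

Yes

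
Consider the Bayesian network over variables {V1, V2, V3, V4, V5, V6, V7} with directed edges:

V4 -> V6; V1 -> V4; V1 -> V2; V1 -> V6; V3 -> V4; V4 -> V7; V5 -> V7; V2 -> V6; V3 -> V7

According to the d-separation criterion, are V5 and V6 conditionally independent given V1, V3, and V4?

We examine all 6 paths between V5 and V6:
Path 1: V5 → V7 ← V3 → V4 → V6
  V7 is a collider here and neither V7 nor any of its descendants is conditioned on, so the collider stays closed — the path is blocked at V7.
Path 2: V5 → V7 ← V3 → V4 ← V1 → V2 → V6
  V7 is a collider here and neither V7 nor any of its descendants is conditioned on, so the collider stays closed — the path is blocked at V7.
Path 3: V5 → V7 ← V3 → V4 ← V1 → V6
  V7 is a collider here and neither V7 nor any of its descendants is conditioned on, so the collider stays closed — the path is blocked at V7.
Path 4: V5 → V7 ← V4 → V6
  V7 is a collider here and neither V7 nor any of its descendants is conditioned on, so the collider stays closed — the path is blocked at V7.
Path 5: V5 → V7 ← V4 ← V1 → V2 → V6
  V7 is a collider here and neither V7 nor any of its descendants is conditioned on, so the collider stays closed — the path is blocked at V7.
Path 6: V5 → V7 ← V4 ← V1 → V6
  V7 is a collider here and neither V7 nor any of its descendants is conditioned on, so the collider stays closed — the path is blocked at V7.
Since every path is blocked, d-separation holds.

Yes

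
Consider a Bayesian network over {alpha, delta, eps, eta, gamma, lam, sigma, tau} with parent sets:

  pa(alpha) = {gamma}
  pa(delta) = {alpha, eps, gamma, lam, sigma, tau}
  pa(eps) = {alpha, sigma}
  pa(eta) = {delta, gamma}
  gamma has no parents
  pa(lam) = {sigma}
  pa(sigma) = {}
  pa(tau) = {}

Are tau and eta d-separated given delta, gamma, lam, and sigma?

We examine all 6 paths between tau and eta:
  1. tau → delta ← lam ← sigma → eps ← alpha ← gamma → eta — delta:collider[open]; lam:chain[blocks]; sigma:fork[blocks]; eps:collider[open]; alpha:chain[open]; gamma:fork[blocks] ⇒ blocked
  2. tau → delta → eta — delta:chain[blocks] ⇒ blocked
  3. tau → delta ← sigma → eps ← alpha ← gamma → eta — delta:collider[open]; sigma:fork[blocks]; eps:collider[open]; alpha:chain[open]; gamma:fork[blocks] ⇒ blocked
  4. tau → delta ← eps ← alpha ← gamma → eta — delta:collider[open]; eps:chain[open]; alpha:chain[open]; gamma:fork[blocks] ⇒ blocked
  5. tau → delta ← gamma → eta — delta:collider[open]; gamma:fork[blocks] ⇒ blocked
  6. tau → delta ← alpha ← gamma → eta — delta:collider[open]; alpha:chain[open]; gamma:fork[blocks] ⇒ blocked
Every path is blocked, so tau and eta are d-separated given {delta, gamma, lam, sigma}.

Yes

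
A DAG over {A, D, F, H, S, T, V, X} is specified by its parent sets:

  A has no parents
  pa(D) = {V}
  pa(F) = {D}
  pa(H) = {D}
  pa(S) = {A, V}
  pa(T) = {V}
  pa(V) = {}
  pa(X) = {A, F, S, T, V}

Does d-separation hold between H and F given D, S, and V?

There are 5 undirected paths between H and F; checking each against the conditioning set {D, S, V}:
Path 1: H ← D ← V → S ← A → X ← F
  D is a chain here and D is conditioned on, so the path is blocked at D.
Path 2: H ← D ← V → S → X ← F
  D is a chain here and D is conditioned on, so the path is blocked at D.
Path 3: H ← D ← V → T → X ← F
  D is a chain here and D is conditioned on, so the path is blocked at D.
Path 4: H ← D ← V → X ← F
  D is a chain here and D is conditioned on, so the path is blocked at D.
Path 5: H ← D → F
  D is a fork here and D is conditioned on, so the path is blocked at D.
Every path is blocked, so H and F are d-separated given {D, S, V}.

Yes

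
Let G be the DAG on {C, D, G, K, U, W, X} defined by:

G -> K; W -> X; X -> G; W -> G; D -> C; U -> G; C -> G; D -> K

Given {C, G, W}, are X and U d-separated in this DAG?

No

There are 2 undirected paths between X and U; checking each against the conditioning set {C, G, W}:
Path 1: X ← W → G ← U
  W is a fork here and W is conditioned on, so the path is blocked at W.
Path 2: X → G ← U
  G is a collider and G is conditioned on, which opens it — no node blocks this path, so it is active.
Since the path X → G ← U is active, X and U are not d-separated given {C, G, W}.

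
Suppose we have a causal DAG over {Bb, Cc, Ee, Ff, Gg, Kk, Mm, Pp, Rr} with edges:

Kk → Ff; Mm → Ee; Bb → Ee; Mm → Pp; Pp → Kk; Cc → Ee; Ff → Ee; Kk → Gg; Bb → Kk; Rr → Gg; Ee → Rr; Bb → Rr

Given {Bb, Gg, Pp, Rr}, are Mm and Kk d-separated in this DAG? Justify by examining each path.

6 paths connect Mm and Kk; each must be blocked for d-separation to hold:
  1. Mm → Ee ← Bb → Kk — Ee:collider[open]; Bb:fork[blocks] ⇒ blocked
  2. Mm → Ee ← Bb → Rr → Gg ← Kk — Ee:collider[open]; Bb:fork[blocks]; Rr:chain[blocks]; Gg:collider[open] ⇒ blocked
  3. Mm → Ee → Rr ← Bb → Kk — Ee:chain[open]; Rr:collider[open]; Bb:fork[blocks] ⇒ blocked
  4. Mm → Ee → Rr → Gg ← Kk — Ee:chain[open]; Rr:chain[blocks]; Gg:collider[open] ⇒ blocked
  5. Mm → Ee ← Ff ← Kk — Ee:collider[open]; Ff:chain[open] ⇒ active
  6. Mm → Pp → Kk — Pp:chain[blocks] ⇒ blocked
Since the path Mm → Ee ← Ff ← Kk is active, Mm and Kk are not d-separated given {Bb, Gg, Pp, Rr}.

No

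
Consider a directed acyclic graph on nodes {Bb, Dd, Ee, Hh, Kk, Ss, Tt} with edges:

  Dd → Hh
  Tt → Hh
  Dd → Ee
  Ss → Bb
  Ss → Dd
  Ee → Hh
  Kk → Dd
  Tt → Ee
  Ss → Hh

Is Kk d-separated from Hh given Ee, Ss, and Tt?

Enumerating the 4 paths from Kk to Hh and testing each for blocking by {Ee, Ss, Tt}:
  1. Kk → Dd → Ee ← Tt → Hh — Dd:chain[open]; Ee:collider[open]; Tt:fork[blocks] ⇒ blocked
  2. Kk → Dd → Ee → Hh — Dd:chain[open]; Ee:chain[blocks] ⇒ blocked
  3. Kk → Dd ← Ss → Hh — Dd:collider[open]; Ss:fork[blocks] ⇒ blocked
  4. Kk → Dd → Hh — Dd:chain[open] ⇒ active
At least one path is unblocked, so d-separation fails.

No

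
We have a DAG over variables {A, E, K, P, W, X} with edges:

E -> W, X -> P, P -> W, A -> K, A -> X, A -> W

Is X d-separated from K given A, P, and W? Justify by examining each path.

Yes

Enumerating the 2 paths from X to K and testing each for blocking by {A, P, W}:
Path 1: X → P → W ← A → K
  P is a chain here and P is conditioned on, so the path is blocked at P.
Path 2: X ← A → K
  A is a fork here and A is conditioned on, so the path is blocked at A.
Every path is blocked, so X and K are d-separated given {A, P, W}.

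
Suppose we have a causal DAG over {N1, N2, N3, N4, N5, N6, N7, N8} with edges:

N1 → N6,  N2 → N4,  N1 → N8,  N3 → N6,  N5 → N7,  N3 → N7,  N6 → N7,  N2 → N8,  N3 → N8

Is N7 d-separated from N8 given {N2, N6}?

No

Enumerating the 4 paths from N7 to N8 and testing each for blocking by {N2, N6}:
Path 1: N7 ← N3 → N6 ← N1 → N8
  N3 is a fork and N3 is not conditioned on; N6 is a collider and N6 is conditioned on, which opens it; N1 is a fork and N1 is not conditioned on — no node blocks this path, so it is active.
Path 2: N7 ← N3 → N8
  N3 is a fork and N3 is not conditioned on — no node blocks this path, so it is active.
Path 3: N7 ← N6 ← N3 → N8
  N6 is a chain here and N6 is conditioned on, so the path is blocked at N6.
Path 4: N7 ← N6 ← N1 → N8
  N6 is a chain here and N6 is conditioned on, so the path is blocked at N6.
At least one path is unblocked, so d-separation fails.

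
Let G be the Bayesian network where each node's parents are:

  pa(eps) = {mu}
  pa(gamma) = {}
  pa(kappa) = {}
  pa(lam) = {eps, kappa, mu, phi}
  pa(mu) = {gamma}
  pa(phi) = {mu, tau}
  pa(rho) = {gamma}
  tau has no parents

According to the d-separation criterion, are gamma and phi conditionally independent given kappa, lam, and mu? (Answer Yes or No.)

Yes

3 paths connect gamma and phi; each must be blocked for d-separation to hold:
  1. gamma → mu → eps → lam ← phi — mu:chain[blocks]; eps:chain[open]; lam:collider[open] ⇒ blocked
  2. gamma → mu → lam ← phi — mu:chain[blocks]; lam:collider[open] ⇒ blocked
  3. gamma → mu → phi — mu:chain[blocks] ⇒ blocked
All paths are blocked; gamma ⊥ phi | {kappa, lam, mu} holds.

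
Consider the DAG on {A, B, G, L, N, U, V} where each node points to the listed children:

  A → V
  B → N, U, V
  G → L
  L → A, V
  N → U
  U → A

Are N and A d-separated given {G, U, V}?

No

Enumerating the 6 paths from N to A and testing each for blocking by {G, U, V}:
Path 1: N ← B → V ← L → A
  B is a fork and B is not conditioned on; V is a collider and V is conditioned on, which opens it; L is a fork and L is not conditioned on — no node blocks this path, so it is active.
Path 2: N ← B → V ← A
  B is a fork and B is not conditioned on; V is a collider and V is conditioned on, which opens it — no node blocks this path, so it is active.
Path 3: N ← B → U → A
  U is a chain here and U is conditioned on, so the path is blocked at U.
Path 4: N → U ← B → V ← L → A
  U is a collider and U is conditioned on, which opens it; B is a fork and B is not conditioned on; V is a collider and V is conditioned on, which opens it; L is a fork and L is not conditioned on — no node blocks this path, so it is active.
Path 5: N → U ← B → V ← A
  U is a collider and U is conditioned on, which opens it; B is a fork and B is not conditioned on; V is a collider and V is conditioned on, which opens it — no node blocks this path, so it is active.
Path 6: N → U → A
  U is a chain here and U is conditioned on, so the path is blocked at U.
At least one path is unblocked, so d-separation fails.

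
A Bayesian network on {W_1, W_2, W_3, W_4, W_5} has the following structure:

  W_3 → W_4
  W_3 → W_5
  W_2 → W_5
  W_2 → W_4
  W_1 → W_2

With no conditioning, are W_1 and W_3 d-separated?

Yes

Enumerating the 2 paths from W_1 to W_3 and testing each for blocking by ∅:
Path 1: W_1 → W_2 → W_5 ← W_3
  W_5 is a collider here and neither W_5 nor any of its descendants is conditioned on, so the collider stays closed — the path is blocked at W_5.
Path 2: W_1 → W_2 → W_4 ← W_3
  W_4 is a collider here and neither W_4 nor any of its descendants is conditioned on, so the collider stays closed — the path is blocked at W_4.
All paths are blocked; W_1 ⊥ W_3 | ∅ holds.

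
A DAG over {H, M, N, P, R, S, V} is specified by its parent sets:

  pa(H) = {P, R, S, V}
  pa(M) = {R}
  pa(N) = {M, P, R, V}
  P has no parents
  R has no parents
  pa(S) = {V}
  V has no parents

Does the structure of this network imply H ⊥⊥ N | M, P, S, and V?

We examine all 5 paths between H and N:
Path 1: H ← V → N
  V is a fork here and V is conditioned on, so the path is blocked at V.
Path 2: H ← P → N
  P is a fork here and P is conditioned on, so the path is blocked at P.
Path 3: H ← R → M → N
  M is a chain here and M is conditioned on, so the path is blocked at M.
Path 4: H ← R → N
  R is a fork and R is not conditioned on — no node blocks this path, so it is active.
Path 5: H ← S ← V → N
  S is a chain here and S is conditioned on, so the path is blocked at S.
Since the path H ← R → N is active, H and N are not d-separated given {M, P, S, V}.

No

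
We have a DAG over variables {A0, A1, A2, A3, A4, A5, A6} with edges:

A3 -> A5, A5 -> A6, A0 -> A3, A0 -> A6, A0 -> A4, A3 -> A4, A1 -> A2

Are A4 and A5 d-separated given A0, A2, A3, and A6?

Yes

We examine all 4 paths between A4 and A5:
Path 1: A4 ← A0 → A6 ← A5
  A0 is a fork here and A0 is conditioned on, so the path is blocked at A0.
Path 2: A4 ← A0 → A3 → A5
  A0 is a fork here and A0 is conditioned on, so the path is blocked at A0.
Path 3: A4 ← A3 ← A0 → A6 ← A5
  A3 is a chain here and A3 is conditioned on, so the path is blocked at A3.
Path 4: A4 ← A3 → A5
  A3 is a fork here and A3 is conditioned on, so the path is blocked at A3.
All paths are blocked; A4 ⊥ A5 | {A0, A2, A3, A6} holds.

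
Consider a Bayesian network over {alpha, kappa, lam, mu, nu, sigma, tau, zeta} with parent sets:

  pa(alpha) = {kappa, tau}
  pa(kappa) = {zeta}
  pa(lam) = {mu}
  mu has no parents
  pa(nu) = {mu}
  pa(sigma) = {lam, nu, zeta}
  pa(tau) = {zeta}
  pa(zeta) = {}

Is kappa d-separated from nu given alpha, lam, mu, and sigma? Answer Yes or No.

Enumerating the 4 paths from kappa to nu and testing each for blocking by {alpha, lam, mu, sigma}:
Path 1: kappa → alpha ← tau ← zeta → sigma ← lam ← mu → nu
  lam is a chain here and lam is conditioned on, so the path is blocked at lam.
Path 2: kappa → alpha ← tau ← zeta → sigma ← nu
  alpha is a collider and alpha is conditioned on, which opens it; tau is a chain and tau is not conditioned on; zeta is a fork and zeta is not conditioned on; sigma is a collider and sigma is conditioned on, which opens it — no node blocks this path, so it is active.
Path 3: kappa ← zeta → sigma ← lam ← mu → nu
  lam is a chain here and lam is conditioned on, so the path is blocked at lam.
Path 4: kappa ← zeta → sigma ← nu
  zeta is a fork and zeta is not conditioned on; sigma is a collider and sigma is conditioned on, which opens it — no node blocks this path, so it is active.
Because an active path exists, kappa and nu are not d-separated.

No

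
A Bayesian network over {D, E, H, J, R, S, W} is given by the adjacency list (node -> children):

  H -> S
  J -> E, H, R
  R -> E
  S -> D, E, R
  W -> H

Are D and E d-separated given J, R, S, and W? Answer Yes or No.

Yes — D and E are d-separated given {J, R, S, W}.

There are 5 undirected paths between D and E; checking each against the conditioning set {J, R, S, W}:
Path 1: D ← S → E
  S is a fork here and S is conditioned on, so the path is blocked at S.
Path 2: D ← S → R → E
  S is a fork here and S is conditioned on, so the path is blocked at S.
Path 3: D ← S → R ← J → E
  S is a fork here and S is conditioned on, so the path is blocked at S.
Path 4: D ← S ← H ← J → E
  S is a chain here and S is conditioned on, so the path is blocked at S.
Path 5: D ← S ← H ← J → R → E
  S is a chain here and S is conditioned on, so the path is blocked at S.
Since every path is blocked, d-separation holds.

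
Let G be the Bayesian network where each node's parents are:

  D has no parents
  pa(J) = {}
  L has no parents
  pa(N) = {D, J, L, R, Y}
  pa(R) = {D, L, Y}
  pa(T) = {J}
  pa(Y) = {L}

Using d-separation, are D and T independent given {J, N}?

Yes

6 paths connect D and T; each must be blocked for d-separation to hold:
Path 1: D → N ← J → T
  J is a fork here and J is conditioned on, so the path is blocked at J.
Path 2: D → R → N ← J → T
  J is a fork here and J is conditioned on, so the path is blocked at J.
Path 3: D → R ← L → N ← J → T
  J is a fork here and J is conditioned on, so the path is blocked at J.
Path 4: D → R ← L → Y → N ← J → T
  J is a fork here and J is conditioned on, so the path is blocked at J.
Path 5: D → R ← Y → N ← J → T
  J is a fork here and J is conditioned on, so the path is blocked at J.
Path 6: D → R ← Y ← L → N ← J → T
  J is a fork here and J is conditioned on, so the path is blocked at J.
Since every path is blocked, d-separation holds.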